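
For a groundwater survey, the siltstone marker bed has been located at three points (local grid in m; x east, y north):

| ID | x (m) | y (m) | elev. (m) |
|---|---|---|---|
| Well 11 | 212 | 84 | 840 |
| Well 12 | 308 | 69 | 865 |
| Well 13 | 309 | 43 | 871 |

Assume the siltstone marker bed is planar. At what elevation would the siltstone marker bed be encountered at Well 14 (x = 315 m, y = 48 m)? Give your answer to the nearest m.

871 m

Let the plane be z = a·x + b·y + c.
Well 12−Well 11: 96a − 15b = 25;  Well 13−Well 11: 97a − 41b = 31.
Solving gives a = 0.22572, b = −0.22209.
Then c = 840 − a·212 − b·84 = 810.80.
At (315, 48): z = 71.1 − 10.7 + 810.80 = 871.2 m.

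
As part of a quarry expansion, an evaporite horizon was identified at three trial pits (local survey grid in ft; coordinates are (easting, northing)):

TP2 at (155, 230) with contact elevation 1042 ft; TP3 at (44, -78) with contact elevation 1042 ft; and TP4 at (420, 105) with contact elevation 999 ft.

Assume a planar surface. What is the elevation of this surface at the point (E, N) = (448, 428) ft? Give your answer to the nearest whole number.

Let the plane be z = a·E + b·N + c.
TP3−TP2: −111a − 308b = 0;  TP4−TP2: 265a − 125b = −43.
Solving gives a = −0.13869, b = 0.04998.
Then c = 1042 − a·155 − b·230 = 1052.00.
At (448, 428): z = −62.1 + 21.4 + 1052.00 = 1011.3 ft.

1011 ft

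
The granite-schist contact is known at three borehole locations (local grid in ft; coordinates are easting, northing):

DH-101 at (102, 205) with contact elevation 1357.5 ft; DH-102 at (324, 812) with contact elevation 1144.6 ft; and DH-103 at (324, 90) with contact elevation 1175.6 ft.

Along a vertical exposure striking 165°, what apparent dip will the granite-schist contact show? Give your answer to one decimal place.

10.0°

Let the plane be z = a·easting + b·northing + c.
DH-102−DH-101: 222a + 607b = −212.9;  DH-103−DH-101: 222a − 115b = −181.9.
Solving gives a = −0.84161, b = −0.04294.
Unit vector along 165° is (sin 165°, cos 165°) = (0.2588, -0.9659).
Slope in that direction = a·(0.2588) + b·(-0.9659) = −0.17635.
Apparent dip = arctan|0.17635| = 10.0° (true dip is 40.1°, so apparent ≤ true as expected).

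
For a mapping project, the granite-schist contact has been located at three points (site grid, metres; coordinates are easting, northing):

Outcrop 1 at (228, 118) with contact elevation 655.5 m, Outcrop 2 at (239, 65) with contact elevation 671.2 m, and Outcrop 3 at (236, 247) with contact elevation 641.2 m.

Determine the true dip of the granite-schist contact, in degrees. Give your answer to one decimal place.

35.2°

Two edge vectors: Outcrop 1→Outcrop 2 = (11, -53, 15.7), Outcrop 1→Outcrop 3 = (8, 129, -14.3).
Normal n = (Outcrop 1→Outcrop 2) × (Outcrop 1→Outcrop 3) = (-1267.4, 282.9, 1843).
So ∂z/∂easting = −n_x/n_z = 0.68768 and ∂z/∂northing = −n_y/n_z = −0.15350.
Gradient magnitude |∇z| = √(a² + b²) = √(0.47291 + 0.02356) = 0.70461.
True dip = arctan(0.70461) = 35.2°, dipping toward WNW (azimuth ≈ 283°).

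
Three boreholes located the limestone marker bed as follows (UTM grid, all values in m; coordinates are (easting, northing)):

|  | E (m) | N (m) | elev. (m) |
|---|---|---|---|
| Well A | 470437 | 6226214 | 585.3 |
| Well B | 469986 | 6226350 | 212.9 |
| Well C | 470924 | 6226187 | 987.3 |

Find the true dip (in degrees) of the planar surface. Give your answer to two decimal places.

Let the plane be z = a·E + b·N + c.
Well B−Well A: −451a + 136b = −372.4;  Well C−Well A: 487a − 27b = 402.
Solving gives a = 0.82540, b = −0.00105.
Gradient magnitude |∇z| = √(a² + b²) = √(0.68129 + 0.00000) = 0.82540.
True dip = arctan(0.82540) = 39.54°, dipping toward W (azimuth ≈ 270°).

39.54°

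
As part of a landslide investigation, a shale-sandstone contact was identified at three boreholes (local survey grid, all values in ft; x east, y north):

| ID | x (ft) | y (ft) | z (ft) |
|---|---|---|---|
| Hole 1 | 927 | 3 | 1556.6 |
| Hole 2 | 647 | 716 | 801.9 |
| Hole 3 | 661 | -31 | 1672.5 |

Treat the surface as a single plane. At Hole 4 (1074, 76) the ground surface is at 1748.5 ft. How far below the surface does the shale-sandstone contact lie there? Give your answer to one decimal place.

319.4 ft

Two edge vectors: Hole 1→Hole 2 = (-280, 713, -754.7), Hole 1→Hole 3 = (-266, -34, 115.9).
Normal n = (Hole 1→Hole 2) × (Hole 1→Hole 3) = (56976.9, 233202.2, 199178).
So ∂z/∂x = −n_x/n_z = −0.286060 and ∂z/∂y = −n_y/n_z = −1.170823.
Intercept c from Hole 1: 1556.6 + 265.18 + 3.51 = 1825.29.
At (1074, 76): z_contact = −307.23 − 88.98 + 1825.29 = 1429.08 ft.
Depth below ground = 1748.5 − 1429.08 = 319.4 ft.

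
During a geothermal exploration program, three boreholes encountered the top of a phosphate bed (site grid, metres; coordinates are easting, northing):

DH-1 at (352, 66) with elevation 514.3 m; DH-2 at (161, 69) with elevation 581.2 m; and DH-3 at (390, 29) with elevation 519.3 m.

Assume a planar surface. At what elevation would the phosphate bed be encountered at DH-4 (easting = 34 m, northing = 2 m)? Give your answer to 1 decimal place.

660.4 m

Two edge vectors: DH-1→DH-2 = (-191, 3, 66.9), DH-1→DH-3 = (38, -37, 5).
Normal n = (DH-1→DH-2) × (DH-1→DH-3) = (2490.3, 3497.2, 6953).
So ∂z/∂easting = −n_x/n_z = −0.35816 and ∂z/∂northing = −n_y/n_z = −0.50298.
Intercept c from DH-1: 514.3 + 126.07 + 33.20 = 673.57.
At (34, 2): z = −12.2 − 1.0 + 673.57 = 660.4 m.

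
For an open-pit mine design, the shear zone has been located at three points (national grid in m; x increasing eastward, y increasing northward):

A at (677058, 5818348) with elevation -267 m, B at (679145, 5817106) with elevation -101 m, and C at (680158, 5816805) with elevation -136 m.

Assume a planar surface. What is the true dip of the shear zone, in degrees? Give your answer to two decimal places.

22.32°

Two edge vectors: A→B = (2087, -1242, 166), A→C = (3100, -1543, 131).
Normal n = (A→B) × (A→C) = (93436, 241203, 629959).
So ∂z/∂x = −n_x/n_z = −0.14832 and ∂z/∂y = −n_y/n_z = −0.38289.
Gradient magnitude |∇z| = √(a² + b²) = √(0.02200 + 0.14660) = 0.41061.
True dip = arctan(0.41061) = 22.32°, dipping toward NNE (azimuth ≈ 021°).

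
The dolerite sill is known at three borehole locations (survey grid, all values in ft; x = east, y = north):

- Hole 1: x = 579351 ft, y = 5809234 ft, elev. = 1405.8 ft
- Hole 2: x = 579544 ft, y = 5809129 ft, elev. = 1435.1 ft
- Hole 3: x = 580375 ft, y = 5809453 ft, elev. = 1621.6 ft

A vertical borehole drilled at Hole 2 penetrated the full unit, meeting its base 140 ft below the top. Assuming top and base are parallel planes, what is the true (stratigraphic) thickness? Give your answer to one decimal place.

137.0 ft

Two edge vectors: Hole 1→Hole 2 = (193, -105, 29.3), Hole 1→Hole 3 = (1024, 219, 215.8).
Normal n = (Hole 1→Hole 2) × (Hole 1→Hole 3) = (-29075.7, -11646.2, 149787).
So ∂z/∂x = −n_x/n_z = 0.19411 and ∂z/∂y = −n_y/n_z = 0.07775.
|∇z| = √(a²+b²) = 0.20911, so dip δ = arctan(0.20911) = 11.81°.
True thickness = vertical thickness × cos δ = 140 × cos 11.81° = 137.0 ft.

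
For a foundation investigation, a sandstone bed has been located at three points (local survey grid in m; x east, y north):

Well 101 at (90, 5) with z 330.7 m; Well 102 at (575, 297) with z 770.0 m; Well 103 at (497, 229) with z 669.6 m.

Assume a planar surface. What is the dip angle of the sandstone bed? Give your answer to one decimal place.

Two edge vectors: Well 101→Well 102 = (485, 292, 439.3), Well 101→Well 103 = (407, 224, 338.9).
Normal n = (Well 101→Well 102) × (Well 101→Well 103) = (555.6, 14428.6, -10204).
So ∂z/∂x = −n_x/n_z = 0.05445 and ∂z/∂y = −n_y/n_z = 1.41401.
Gradient magnitude |∇z| = √(a² + b²) = √(0.00296 + 1.99944) = 1.41506.
True dip = arctan(1.41506) = 54.8°, dipping toward S (azimuth ≈ 182°).

54.8°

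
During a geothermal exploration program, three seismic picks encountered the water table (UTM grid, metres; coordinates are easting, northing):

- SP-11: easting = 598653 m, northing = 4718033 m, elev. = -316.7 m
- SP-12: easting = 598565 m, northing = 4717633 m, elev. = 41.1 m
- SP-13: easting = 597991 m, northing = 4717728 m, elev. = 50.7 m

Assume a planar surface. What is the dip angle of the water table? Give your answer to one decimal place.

Two edge vectors: SP-11→SP-12 = (-88, -400, 357.8), SP-11→SP-13 = (-662, -305, 367.4).
Normal n = (SP-11→SP-12) × (SP-11→SP-13) = (-37831, -204532.4, -237960).
So ∂z/∂easting = −n_x/n_z = −0.15898 and ∂z/∂northing = −n_y/n_z = −0.85952.
Gradient magnitude |∇z| = √(a² + b²) = √(0.02527 + 0.73878) = 0.87410.
True dip = arctan(0.87410) = 41.2°, dipping toward N (azimuth ≈ 010°).

41.2°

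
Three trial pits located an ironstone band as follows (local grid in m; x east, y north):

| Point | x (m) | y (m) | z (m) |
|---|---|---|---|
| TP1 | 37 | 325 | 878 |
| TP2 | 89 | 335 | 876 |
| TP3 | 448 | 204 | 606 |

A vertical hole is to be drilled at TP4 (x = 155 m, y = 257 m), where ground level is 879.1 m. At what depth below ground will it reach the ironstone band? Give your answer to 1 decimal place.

Let the plane be z = a·x + b·y + c.
TP2−TP1: 52a + 10b = −2;  TP3−TP1: 411a − 121b = −272.
Solving gives a = −0.28475, b = 1.28072.
Then c = 878 − a·37 − b·325 = 472.30.
At (155, 257): z_contact = −44.14 + 329.14 + 472.30 = 757.31 m.
Depth below ground = 879.1 − 757.31 = 121.8 m.

121.8 m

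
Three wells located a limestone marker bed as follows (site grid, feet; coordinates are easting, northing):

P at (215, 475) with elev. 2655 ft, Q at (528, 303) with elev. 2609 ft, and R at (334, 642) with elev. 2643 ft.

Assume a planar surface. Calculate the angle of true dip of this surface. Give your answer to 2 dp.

7.75°

Two edge vectors: P→Q = (313, -172, -46), P→R = (119, 167, -12).
Normal n = (P→Q) × (P→R) = (9746, -1718, 72739).
So ∂z/∂easting = −n_x/n_z = −0.13399 and ∂z/∂northing = −n_y/n_z = 0.02362.
Gradient magnitude |∇z| = √(a² + b²) = √(0.01795 + 0.00056) = 0.13605.
True dip = arctan(0.13605) = 7.75°, dipping toward E (azimuth ≈ 100°).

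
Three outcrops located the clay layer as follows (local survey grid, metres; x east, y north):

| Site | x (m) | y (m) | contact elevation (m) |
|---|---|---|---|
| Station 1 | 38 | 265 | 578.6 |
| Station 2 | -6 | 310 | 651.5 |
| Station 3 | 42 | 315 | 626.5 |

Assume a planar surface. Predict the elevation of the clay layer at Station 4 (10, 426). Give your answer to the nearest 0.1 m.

Let the plane be z = a·x + b·y + c.
Station 2−Station 1: −44a + 45b = 72.9;  Station 3−Station 1: 4a + 50b = 47.9.
Solving gives a = −0.62584, b = 1.00807.
Then c = 578.6 − a·38 − b·265 = 335.24.
At (10, 426): z = −6.3 + 429.4 + 335.24 = 758.4 m.

758.4 m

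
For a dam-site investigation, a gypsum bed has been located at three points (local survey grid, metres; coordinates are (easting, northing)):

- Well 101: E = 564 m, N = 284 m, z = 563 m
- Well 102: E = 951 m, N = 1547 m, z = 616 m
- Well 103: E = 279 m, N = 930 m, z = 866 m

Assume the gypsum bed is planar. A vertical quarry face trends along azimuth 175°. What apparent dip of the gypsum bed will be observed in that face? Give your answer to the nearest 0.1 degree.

14.9°

Let the plane be z = a·E + b·N + c.
Well 102−Well 101: 387a + 1263b = 53;  Well 103−Well 101: −285a + 646b = 303.
Solving gives a = −0.57127, b = 0.21701.
Unit vector along 175° is (sin 175°, cos 175°) = (0.0872, -0.9962).
Slope in that direction = a·(0.0872) + b·(-0.9962) = −0.26597.
Apparent dip = arctan|0.26597| = 14.9° (true dip is 31.4°, so apparent ≤ true as expected).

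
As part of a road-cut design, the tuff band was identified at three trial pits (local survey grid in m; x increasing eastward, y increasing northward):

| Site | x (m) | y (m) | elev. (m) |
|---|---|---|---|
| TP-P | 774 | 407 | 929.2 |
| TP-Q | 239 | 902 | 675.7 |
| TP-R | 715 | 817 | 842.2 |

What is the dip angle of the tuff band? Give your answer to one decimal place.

19.8°

Two edge vectors: TP-P→TP-Q = (-535, 495, -253.5), TP-P→TP-R = (-59, 410, -87).
Normal n = (TP-P→TP-Q) × (TP-P→TP-R) = (60870, -31588.5, -190145).
So ∂z/∂x = −n_x/n_z = 0.32012 and ∂z/∂y = −n_y/n_z = −0.16613.
Gradient magnitude |∇z| = √(a² + b²) = √(0.10248 + 0.02760) = 0.36066.
True dip = arctan(0.36066) = 19.8°, dipping toward WNW (azimuth ≈ 297°).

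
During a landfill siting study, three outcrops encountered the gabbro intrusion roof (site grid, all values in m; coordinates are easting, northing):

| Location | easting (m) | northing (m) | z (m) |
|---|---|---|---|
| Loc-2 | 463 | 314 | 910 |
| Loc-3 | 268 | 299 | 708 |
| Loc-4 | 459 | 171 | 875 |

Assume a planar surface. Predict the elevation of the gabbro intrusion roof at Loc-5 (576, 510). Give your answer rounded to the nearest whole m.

1068 m

Two edge vectors: Loc-2→Loc-3 = (-195, -15, -202), Loc-2→Loc-4 = (-4, -143, -35).
Normal n = (Loc-2→Loc-3) × (Loc-2→Loc-4) = (-28361, -6017, 27825).
So ∂z/∂easting = −n_x/n_z = 1.01926 and ∂z/∂northing = −n_y/n_z = 0.21624.
Intercept c from Loc-2: 910 − 471.92 − 67.90 = 370.18.
At (576, 510): z = 587.1 + 110.3 + 370.18 = 1067.6 m.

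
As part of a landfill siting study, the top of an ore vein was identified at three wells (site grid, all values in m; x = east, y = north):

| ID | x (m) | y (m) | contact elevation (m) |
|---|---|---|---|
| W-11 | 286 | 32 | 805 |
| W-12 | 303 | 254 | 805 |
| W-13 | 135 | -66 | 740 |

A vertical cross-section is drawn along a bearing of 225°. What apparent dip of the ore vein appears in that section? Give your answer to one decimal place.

Let the plane be z = a·x + b·y + c.
W-12−W-11: 17a + 222b = 0;  W-13−W-11: −151a − 98b = −65.
Solving gives a = 0.45298, b = −0.03469.
Unit vector along 225° is (sin 225°, cos 225°) = (-0.7071, -0.7071).
Slope in that direction = a·(-0.7071) + b·(-0.7071) = −0.29577.
Apparent dip = arctan|0.29577| = 16.5° (true dip is 24.4°, so apparent ≤ true as expected).

16.5°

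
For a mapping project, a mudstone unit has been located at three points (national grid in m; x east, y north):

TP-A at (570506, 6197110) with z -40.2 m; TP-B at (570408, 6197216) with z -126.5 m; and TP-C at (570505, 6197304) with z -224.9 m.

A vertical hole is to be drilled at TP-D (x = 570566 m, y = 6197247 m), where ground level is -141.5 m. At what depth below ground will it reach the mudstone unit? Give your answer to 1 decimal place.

Let the plane be z = a·x + b·y + c.
TP-B−TP-A: −98a + 106b = −86.3;  TP-C−TP-A: −1a + 194b = −184.7.
Solving gives a = −0.150005289, b = −0.952835079.
Then c = -40.2 − a·570506 − b·6197110 = 5990362.51.
At (570566, 6197247): z_contact = −85587.92 − 5904954.33 + 5990362.51 = -179.74 m.
Depth below ground = -141.5 − (-179.74) = 38.2 m.

38.2 m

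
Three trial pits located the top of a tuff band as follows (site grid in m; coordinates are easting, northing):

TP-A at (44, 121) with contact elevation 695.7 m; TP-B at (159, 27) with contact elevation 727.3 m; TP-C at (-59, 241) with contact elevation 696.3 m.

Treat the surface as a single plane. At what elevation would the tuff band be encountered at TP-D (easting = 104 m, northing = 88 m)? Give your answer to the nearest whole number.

Two edge vectors: TP-A→TP-B = (115, -94, 31.6), TP-A→TP-C = (-103, 120, 0.6).
Normal n = (TP-A→TP-B) × (TP-A→TP-C) = (-3848.4, -3323.8, 4118).
So ∂z/∂easting = −n_x/n_z = 0.93453 and ∂z/∂northing = −n_y/n_z = 0.80714.
Intercept c from TP-A: 695.7 − 41.12 − 97.66 = 556.92.
At (104, 88): z = 97.2 + 71.0 + 556.92 = 725.1 m.

725 m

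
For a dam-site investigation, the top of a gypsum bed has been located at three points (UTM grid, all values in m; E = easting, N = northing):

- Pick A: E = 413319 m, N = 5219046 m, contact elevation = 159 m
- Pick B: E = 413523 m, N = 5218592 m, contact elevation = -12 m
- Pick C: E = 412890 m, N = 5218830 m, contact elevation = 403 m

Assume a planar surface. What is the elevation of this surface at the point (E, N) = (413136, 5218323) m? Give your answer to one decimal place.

Two edge vectors: Pick A→Pick B = (204, -454, -171), Pick A→Pick C = (-429, -216, 244).
Normal n = (Pick A→Pick B) × (Pick A→Pick C) = (-147712, 23583, -238830).
So ∂z/∂E = −n_x/n_z = −0.618481765 and ∂z/∂N = −n_y/n_z = 0.098743876.
Intercept c from Pick A: 159 + 255630.26 − 515348.83 = −259559.57.
At (413136, 5218323): z = −255517.1 + 515277.4 − 259559.57 = 200.8 m.

200.8 m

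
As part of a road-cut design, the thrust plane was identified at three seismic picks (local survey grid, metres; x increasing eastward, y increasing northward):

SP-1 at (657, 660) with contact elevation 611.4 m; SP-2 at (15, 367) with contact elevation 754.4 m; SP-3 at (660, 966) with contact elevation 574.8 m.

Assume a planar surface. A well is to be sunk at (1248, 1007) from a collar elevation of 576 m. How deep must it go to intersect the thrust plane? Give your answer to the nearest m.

105 m

Two edge vectors: SP-1→SP-2 = (-642, -293, 143), SP-1→SP-3 = (3, 306, -36.6).
Normal n = (SP-1→SP-2) × (SP-1→SP-3) = (-33034.2, -23068.2, -195573).
So ∂z/∂x = −n_x/n_z = −0.16891 and ∂z/∂y = −n_y/n_z = −0.11795.
Intercept c from SP-1: 611.4 + 110.97 + 77.85 = 800.22.
At (1248, 1007): z_contact = −210.8 − 118.8 + 800.22 = 470.6 m.
Depth below ground = 576 − 470.6 = 105 m.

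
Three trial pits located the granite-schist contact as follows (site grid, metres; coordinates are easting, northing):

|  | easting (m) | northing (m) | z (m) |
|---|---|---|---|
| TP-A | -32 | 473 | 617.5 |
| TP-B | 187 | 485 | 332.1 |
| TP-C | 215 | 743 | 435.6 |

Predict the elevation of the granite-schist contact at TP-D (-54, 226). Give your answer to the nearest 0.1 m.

512.0 m

Two edge vectors: TP-A→TP-B = (219, 12, -285.4), TP-A→TP-C = (247, 270, -181.9).
Normal n = (TP-A→TP-B) × (TP-A→TP-C) = (74875.2, -30657.7, 56166).
So ∂z/∂easting = −n_x/n_z = −1.33311 and ∂z/∂northing = −n_y/n_z = 0.54584.
Intercept c from TP-A: 617.5 − 42.66 − 258.18 = 316.66.
At (-54, 226): z = 72.0 + 123.4 + 316.66 = 512.0 m.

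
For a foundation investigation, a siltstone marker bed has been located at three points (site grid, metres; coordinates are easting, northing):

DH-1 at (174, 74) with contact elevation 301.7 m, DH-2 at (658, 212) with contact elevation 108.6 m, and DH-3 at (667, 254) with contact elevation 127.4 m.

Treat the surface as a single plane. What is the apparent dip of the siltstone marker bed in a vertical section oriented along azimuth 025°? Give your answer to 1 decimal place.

15.5°

Let the plane be z = a·easting + b·northing + c.
DH-2−DH-1: 484a + 138b = −193.1;  DH-3−DH-1: 493a + 180b = −174.3.
Solving gives a = −0.56086, b = 0.56780.
Unit vector along 025° is (sin 25°, cos 25°) = (0.4226, 0.9063).
Slope in that direction = a·(0.4226) + b·(0.9063) = 0.27757.
Apparent dip = arctan|0.27757| = 15.5° (true dip is 38.6°, so apparent ≤ true as expected).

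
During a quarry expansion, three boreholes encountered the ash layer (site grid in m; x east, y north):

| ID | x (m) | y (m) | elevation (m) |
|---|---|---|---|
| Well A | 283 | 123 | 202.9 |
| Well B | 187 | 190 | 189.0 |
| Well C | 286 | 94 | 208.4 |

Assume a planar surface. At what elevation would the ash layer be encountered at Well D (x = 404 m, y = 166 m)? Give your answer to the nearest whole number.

Two edge vectors: Well A→Well B = (-96, 67, -13.9), Well A→Well C = (3, -29, 5.5).
Normal n = (Well A→Well B) × (Well A→Well C) = (-34.6, 486.3, 2583).
So ∂z/∂x = −n_x/n_z = 0.01340 and ∂z/∂y = −n_y/n_z = −0.18827.
Intercept c from Well A: 202.9 − 3.79 + 23.16 = 222.27.
At (404, 166): z = 5.4 − 31.3 + 222.27 = 196.4 m.

196 m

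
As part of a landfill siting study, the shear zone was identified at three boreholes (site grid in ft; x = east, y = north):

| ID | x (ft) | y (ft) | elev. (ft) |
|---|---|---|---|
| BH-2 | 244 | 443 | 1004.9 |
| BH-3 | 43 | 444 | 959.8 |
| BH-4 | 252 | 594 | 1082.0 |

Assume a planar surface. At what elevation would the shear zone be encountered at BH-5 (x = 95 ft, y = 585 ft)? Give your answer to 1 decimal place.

1041.9 ft

Two edge vectors: BH-2→BH-3 = (-201, 1, -45.1), BH-2→BH-4 = (8, 151, 77.1).
Normal n = (BH-2→BH-3) × (BH-2→BH-4) = (6887.2, 15136.3, -30359).
So ∂z/∂x = −n_x/n_z = 0.22686 and ∂z/∂y = −n_y/n_z = 0.49858.
Intercept c from BH-2: 1004.9 − 55.35 − 220.87 = 728.68.
At (95, 585): z = 21.6 + 291.7 + 728.68 = 1041.9 ft.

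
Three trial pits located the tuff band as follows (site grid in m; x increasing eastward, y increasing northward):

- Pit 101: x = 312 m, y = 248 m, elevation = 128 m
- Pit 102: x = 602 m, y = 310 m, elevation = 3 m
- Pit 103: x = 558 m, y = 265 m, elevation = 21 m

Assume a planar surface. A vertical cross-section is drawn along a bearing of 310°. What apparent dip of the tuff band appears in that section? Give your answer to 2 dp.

19.40°

Let the plane be z = a·x + b·y + c.
Pit 102−Pit 101: 290a + 62b = −125;  Pit 103−Pit 101: 246a + 17b = −107.
Solving gives a = −0.43683, b = 0.02713.
Unit vector along 310° is (sin 310°, cos 310°) = (-0.7660, 0.6428).
Slope in that direction = a·(-0.7660) + b·(0.6428) = 0.35207.
Apparent dip = arctan|0.35207| = 19.40° (true dip is 23.6°, so apparent ≤ true as expected).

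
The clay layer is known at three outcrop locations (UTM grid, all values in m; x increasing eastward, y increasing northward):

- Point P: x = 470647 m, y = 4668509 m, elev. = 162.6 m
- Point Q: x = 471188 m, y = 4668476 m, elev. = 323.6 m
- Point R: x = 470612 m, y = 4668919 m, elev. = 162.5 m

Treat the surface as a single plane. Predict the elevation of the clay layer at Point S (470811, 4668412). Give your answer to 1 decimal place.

Let the plane be z = a·x + b·y + c.
Point Q−Point P: 541a − 33b = 161;  Point R−Point P: −35a + 410b = −0.1.
Solving gives a = 0.299139834, b = 0.025292425.
Then c = 162.6 − a·470647 − b·4668509 = −258704.58.
At (470811, 4668412): z = 140838.3 + 118075.5 − 258704.58 = 209.2 m.

209.2 m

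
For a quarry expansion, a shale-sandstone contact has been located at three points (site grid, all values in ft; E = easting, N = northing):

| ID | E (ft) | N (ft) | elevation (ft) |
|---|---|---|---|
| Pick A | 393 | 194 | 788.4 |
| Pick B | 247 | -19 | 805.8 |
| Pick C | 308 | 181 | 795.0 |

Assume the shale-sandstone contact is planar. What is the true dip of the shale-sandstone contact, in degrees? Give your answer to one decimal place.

4.5°

Two edge vectors: Pick A→Pick B = (-146, -213, 17.4), Pick A→Pick C = (-85, -13, 6.6).
Normal n = (Pick A→Pick B) × (Pick A→Pick C) = (-1179.6, -515.4, -16207).
So ∂z/∂E = −n_x/n_z = −0.07278 and ∂z/∂N = −n_y/n_z = −0.03180.
Gradient magnitude |∇z| = √(a² + b²) = √(0.00530 + 0.00101) = 0.07943.
True dip = arctan(0.07943) = 4.5°, dipping toward ENE (azimuth ≈ 066°).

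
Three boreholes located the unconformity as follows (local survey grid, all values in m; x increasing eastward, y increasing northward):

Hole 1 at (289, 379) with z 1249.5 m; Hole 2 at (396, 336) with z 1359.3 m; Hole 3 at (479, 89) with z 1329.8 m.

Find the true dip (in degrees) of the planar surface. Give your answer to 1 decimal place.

53.5°

Let the plane be z = a·x + b·y + c.
Hole 2−Hole 1: 107a − 43b = 109.8;  Hole 3−Hole 1: 190a − 290b = 80.3.
Solving gives a = 1.24187, b = 0.53674.
Gradient magnitude |∇z| = √(a² + b²) = √(1.54224 + 0.28809) = 1.35290.
True dip = arctan(1.35290) = 53.5°, dipping toward WSW (azimuth ≈ 247°).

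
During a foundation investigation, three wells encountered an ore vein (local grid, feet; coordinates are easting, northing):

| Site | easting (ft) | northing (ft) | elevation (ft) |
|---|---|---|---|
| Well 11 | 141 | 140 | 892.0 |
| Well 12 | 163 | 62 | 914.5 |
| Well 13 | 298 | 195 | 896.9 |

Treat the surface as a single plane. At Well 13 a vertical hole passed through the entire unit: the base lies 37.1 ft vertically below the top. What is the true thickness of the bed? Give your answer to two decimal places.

Two edge vectors: Well 11→Well 12 = (22, -78, 22.5), Well 11→Well 13 = (157, 55, 4.9).
Normal n = (Well 11→Well 12) × (Well 11→Well 13) = (-1619.7, 3424.7, 13456).
So ∂z/∂easting = −n_x/n_z = 0.12037 and ∂z/∂northing = −n_y/n_z = −0.25451.
|∇z| = √(a²+b²) = 0.28154, so dip δ = arctan(0.28154) = 15.72°.
True thickness = vertical thickness × cos δ = 37.1 × cos 15.72° = 35.71 ft.

35.71 ft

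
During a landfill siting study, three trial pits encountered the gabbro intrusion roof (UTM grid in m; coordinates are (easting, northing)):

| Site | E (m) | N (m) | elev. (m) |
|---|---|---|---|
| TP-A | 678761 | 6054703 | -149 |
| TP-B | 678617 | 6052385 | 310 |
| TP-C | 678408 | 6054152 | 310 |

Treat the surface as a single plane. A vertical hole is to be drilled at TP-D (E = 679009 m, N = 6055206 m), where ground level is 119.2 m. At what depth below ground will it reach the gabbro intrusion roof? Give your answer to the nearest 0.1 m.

605.7 m

Two edge vectors: TP-A→TP-B = (-144, -2318, 459), TP-A→TP-C = (-353, -551, 459).
Normal n = (TP-A→TP-B) × (TP-A→TP-C) = (-811053, -95931, -738910).
So ∂z/∂E = −n_x/n_z = −1.097634353 and ∂z/∂N = −n_y/n_z = −0.129827719.
Intercept c from TP-A: -149 + 745031.39 + 786068.28 = 1530950.67.
At (679009, 6055206): z_contact = −745303.60 − 786133.58 + 1530950.67 = -486.52 m.
Depth below ground = 119.2 − (-486.52) = 605.7 m.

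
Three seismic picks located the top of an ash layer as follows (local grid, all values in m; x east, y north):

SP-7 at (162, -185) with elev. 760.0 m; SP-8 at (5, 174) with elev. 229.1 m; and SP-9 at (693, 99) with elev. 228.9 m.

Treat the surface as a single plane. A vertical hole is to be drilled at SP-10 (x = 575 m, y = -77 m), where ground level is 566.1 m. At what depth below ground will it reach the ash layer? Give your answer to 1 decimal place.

Let the plane be z = a·x + b·y + c.
SP-8−SP-7: −157a + 359b = −530.9;  SP-9−SP-7: 531a + 284b = −531.1.
Solving gives a = −0.16959, b = −1.55299.
Then c = 760 − a·162 − b·-185 = 500.17.
At (575, -77): z_contact = −97.51 + 119.58 + 500.17 = 522.24 m.
Depth below ground = 566.1 − 522.24 = 43.9 m.

43.9 m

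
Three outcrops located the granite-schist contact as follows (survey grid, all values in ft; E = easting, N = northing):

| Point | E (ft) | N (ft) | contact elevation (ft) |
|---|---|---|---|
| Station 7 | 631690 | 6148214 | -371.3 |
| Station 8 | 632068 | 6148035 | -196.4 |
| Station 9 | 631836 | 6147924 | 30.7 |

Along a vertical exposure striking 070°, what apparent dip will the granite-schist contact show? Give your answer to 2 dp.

37.12°

Two edge vectors: Station 7→Station 8 = (378, -179, 174.9), Station 7→Station 9 = (146, -290, 402).
Normal n = (Station 7→Station 8) × (Station 7→Station 9) = (-21237, -126420.6, -83486).
So ∂z/∂E = −n_x/n_z = −0.25438 and ∂z/∂N = −n_y/n_z = −1.51427.
Unit vector along 070° is (sin 70°, cos 70°) = (0.9397, 0.3420).
Slope in that direction = a·(0.9397) + b·(0.3420) = −0.75695.
Apparent dip = arctan|0.75695| = 37.12° (true dip is 56.9°, so apparent ≤ true as expected).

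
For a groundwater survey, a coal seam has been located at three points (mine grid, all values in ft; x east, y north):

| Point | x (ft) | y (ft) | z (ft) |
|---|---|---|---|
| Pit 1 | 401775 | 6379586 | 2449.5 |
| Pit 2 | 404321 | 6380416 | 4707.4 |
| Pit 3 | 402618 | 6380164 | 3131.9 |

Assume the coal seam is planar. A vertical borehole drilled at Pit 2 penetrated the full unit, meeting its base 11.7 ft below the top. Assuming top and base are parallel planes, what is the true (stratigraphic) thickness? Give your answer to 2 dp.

Two edge vectors: Pit 1→Pit 2 = (2546, 830, 2257.9), Pit 1→Pit 3 = (843, 578, 682.4).
Normal n = (Pit 1→Pit 2) × (Pit 1→Pit 3) = (-738674.2, 166019.3, 771898).
So ∂z/∂x = −n_x/n_z = 0.95696 and ∂z/∂y = −n_y/n_z = −0.21508.
|∇z| = √(a²+b²) = 0.98083, so dip δ = arctan(0.98083) = 44.45°.
True thickness = vertical thickness × cos δ = 11.7 × cos 44.45° = 8.35 ft.

8.35 ft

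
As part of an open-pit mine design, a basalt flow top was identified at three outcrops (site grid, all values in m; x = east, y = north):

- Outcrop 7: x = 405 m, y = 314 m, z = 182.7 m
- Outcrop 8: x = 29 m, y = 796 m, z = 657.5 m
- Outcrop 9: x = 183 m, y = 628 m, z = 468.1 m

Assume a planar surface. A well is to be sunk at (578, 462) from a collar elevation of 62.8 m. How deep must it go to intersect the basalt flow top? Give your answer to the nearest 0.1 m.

34.9 m

Let the plane be z = a·x + b·y + c.
Outcrop 8−Outcrop 7: −376a + 482b = 474.8;  Outcrop 9−Outcrop 7: −222a + 314b = 285.4.
Solving gives a = −1.04199, b = 0.17222.
Then c = 182.7 − a·405 − b·314 = 550.63.
At (578, 462): z_contact = −602.27 + 79.57 + 550.63 = 27.93 m.
Depth below ground = 62.8 − 27.93 = 34.9 m.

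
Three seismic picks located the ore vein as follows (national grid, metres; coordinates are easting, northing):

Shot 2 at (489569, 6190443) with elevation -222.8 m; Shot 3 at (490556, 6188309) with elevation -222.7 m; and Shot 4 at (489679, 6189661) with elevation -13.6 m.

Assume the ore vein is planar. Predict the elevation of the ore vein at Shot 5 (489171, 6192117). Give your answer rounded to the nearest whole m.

Let the plane be z = a·easting + b·northing + c.
Shot 3−Shot 2: 987a − 2134b = 0.1;  Shot 4−Shot 2: 110a − 782b = 209.2.
Solving gives a = −0.83105490, b = −0.38441949.
Then c = -222.8 − a·489569 − b·6190443 = 2786362.84.
At (489171, 6192117): z = −406528.0 − 2380370.4 + 2786362.84 = -535.6 m.

-536 m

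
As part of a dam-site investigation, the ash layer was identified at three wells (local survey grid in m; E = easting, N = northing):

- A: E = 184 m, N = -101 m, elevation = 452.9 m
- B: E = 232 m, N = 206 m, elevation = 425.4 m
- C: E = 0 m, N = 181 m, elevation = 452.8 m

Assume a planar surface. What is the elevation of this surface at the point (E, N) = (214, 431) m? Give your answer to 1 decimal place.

411.1 m

Let the plane be z = a·E + b·N + c.
B−A: 48a + 307b = −27.5;  C−A: −184a + 282b = −0.1.
Solving gives a = −0.11031, b = −0.07233.
Then c = 452.9 − a·184 − b·-101 = 465.89.
At (214, 431): z = −23.6 − 31.2 + 465.89 = 411.1 m.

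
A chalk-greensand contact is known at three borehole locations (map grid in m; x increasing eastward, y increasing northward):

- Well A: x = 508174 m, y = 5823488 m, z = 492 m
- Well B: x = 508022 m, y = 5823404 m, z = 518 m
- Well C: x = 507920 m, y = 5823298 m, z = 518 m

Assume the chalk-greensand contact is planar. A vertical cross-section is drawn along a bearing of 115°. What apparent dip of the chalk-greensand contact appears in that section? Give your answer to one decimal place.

Two edge vectors: Well A→Well B = (-152, -84, 26), Well A→Well C = (-254, -190, 26).
Normal n = (Well A→Well B) × (Well A→Well C) = (2756, -2652, 7544).
So ∂z/∂x = −n_x/n_z = −0.36532 and ∂z/∂y = −n_y/n_z = 0.35154.
Unit vector along 115° is (sin 115°, cos 115°) = (0.9063, -0.4226).
Slope in that direction = a·(0.9063) + b·(-0.4226) = −0.47966.
Apparent dip = arctan|0.47966| = 25.6° (true dip is 26.9°, so apparent ≤ true as expected).

25.6°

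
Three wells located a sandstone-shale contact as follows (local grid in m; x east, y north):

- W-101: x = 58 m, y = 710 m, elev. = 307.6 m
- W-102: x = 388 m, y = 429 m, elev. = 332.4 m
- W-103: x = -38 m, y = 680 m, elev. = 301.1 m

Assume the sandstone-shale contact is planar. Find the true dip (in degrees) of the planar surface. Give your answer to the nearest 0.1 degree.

4.0°

Two edge vectors: W-101→W-102 = (330, -281, 24.8), W-101→W-103 = (-96, -30, -6.5).
Normal n = (W-101→W-102) × (W-101→W-103) = (2570.5, -235.8, -36876).
So ∂z/∂x = −n_x/n_z = 0.06971 and ∂z/∂y = −n_y/n_z = −0.00639.
Gradient magnitude |∇z| = √(a² + b²) = √(0.00486 + 0.00004) = 0.07000.
True dip = arctan(0.07000) = 4.0°, dipping toward W (azimuth ≈ 275°).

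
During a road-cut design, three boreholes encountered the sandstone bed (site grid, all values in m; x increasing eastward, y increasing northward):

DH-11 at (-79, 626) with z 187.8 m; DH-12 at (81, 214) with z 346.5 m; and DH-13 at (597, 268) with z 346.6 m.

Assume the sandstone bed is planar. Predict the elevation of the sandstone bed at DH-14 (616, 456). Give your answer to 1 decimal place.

Two edge vectors: DH-11→DH-12 = (160, -412, 158.7), DH-11→DH-13 = (676, -358, 158.8).
Normal n = (DH-11→DH-12) × (DH-11→DH-13) = (-8611, 81873.2, 221232).
So ∂z/∂x = −n_x/n_z = 0.03892 and ∂z/∂y = −n_y/n_z = −0.37008.
Intercept c from DH-11: 187.8 + 3.07 + 231.67 = 422.54.
At (616, 456): z = 24.0 − 168.8 + 422.54 = 277.8 m.

277.8 m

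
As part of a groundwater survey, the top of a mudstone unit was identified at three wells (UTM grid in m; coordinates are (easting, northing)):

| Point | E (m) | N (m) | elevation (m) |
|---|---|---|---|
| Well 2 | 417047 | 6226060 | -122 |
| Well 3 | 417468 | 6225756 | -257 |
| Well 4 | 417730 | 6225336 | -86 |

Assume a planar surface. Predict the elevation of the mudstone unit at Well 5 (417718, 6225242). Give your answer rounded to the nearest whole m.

Let the plane be z = a·E + b·N + c.
Well 3−Well 2: 421a − 304b = −135;  Well 4−Well 2: 683a − 724b = 36.
Solving gives a = −1.11847034, b = −1.10485531.
Then c = -122 − a·417047 − b·6226060 = 7345228.14.
At (417718, 6225242): z = −467205.2 − 6877991.7 + 7345228.14 = 31.3 m.

31 m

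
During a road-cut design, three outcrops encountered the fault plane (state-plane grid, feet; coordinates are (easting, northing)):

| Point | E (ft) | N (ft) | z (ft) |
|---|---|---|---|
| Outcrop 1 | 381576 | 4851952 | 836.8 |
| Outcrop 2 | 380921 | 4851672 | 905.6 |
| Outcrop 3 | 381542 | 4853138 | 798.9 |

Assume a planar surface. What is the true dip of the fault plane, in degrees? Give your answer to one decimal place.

5.5°

Two edge vectors: Outcrop 1→Outcrop 2 = (-655, -280, 68.8), Outcrop 1→Outcrop 3 = (-34, 1186, -37.9).
Normal n = (Outcrop 1→Outcrop 2) × (Outcrop 1→Outcrop 3) = (-70984.8, -27163.7, -786350).
So ∂z/∂E = −n_x/n_z = −0.09027 and ∂z/∂N = −n_y/n_z = −0.03454.
Gradient magnitude |∇z| = √(a² + b²) = √(0.00815 + 0.00119) = 0.09666.
True dip = arctan(0.09666) = 5.5°, dipping toward ENE (azimuth ≈ 069°).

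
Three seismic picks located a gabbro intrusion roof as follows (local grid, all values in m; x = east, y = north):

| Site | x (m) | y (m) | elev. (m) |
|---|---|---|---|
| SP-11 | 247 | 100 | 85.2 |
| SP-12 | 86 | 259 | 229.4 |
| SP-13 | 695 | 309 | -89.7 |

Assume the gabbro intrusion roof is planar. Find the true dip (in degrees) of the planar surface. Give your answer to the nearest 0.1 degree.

Two edge vectors: SP-11→SP-12 = (-161, 159, 144.2), SP-11→SP-13 = (448, 209, -174.9).
Normal n = (SP-11→SP-12) × (SP-11→SP-13) = (-57946.9, 36442.7, -104881).
So ∂z/∂x = −n_x/n_z = −0.55250 and ∂z/∂y = −n_y/n_z = 0.34747.
Gradient magnitude |∇z| = √(a² + b²) = √(0.30526 + 0.12073) = 0.65268.
True dip = arctan(0.65268) = 33.1°, dipping toward ESE (azimuth ≈ 122°).

33.1°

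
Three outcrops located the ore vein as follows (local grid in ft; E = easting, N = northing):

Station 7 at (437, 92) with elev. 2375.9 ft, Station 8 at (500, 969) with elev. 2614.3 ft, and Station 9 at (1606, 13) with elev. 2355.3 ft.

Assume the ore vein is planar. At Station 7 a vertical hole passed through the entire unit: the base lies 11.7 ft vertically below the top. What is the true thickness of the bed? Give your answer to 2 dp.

11.29 ft

Two edge vectors: Station 7→Station 8 = (63, 877, 238.4), Station 7→Station 9 = (1169, -79, -20.6).
Normal n = (Station 7→Station 8) × (Station 7→Station 9) = (767.4, 279987.4, -1030190).
So ∂z/∂E = −n_x/n_z = 0.00074 and ∂z/∂N = −n_y/n_z = 0.27178.
|∇z| = √(a²+b²) = 0.27178, so dip δ = arctan(0.27178) = 15.20°.
True thickness = vertical thickness × cos δ = 11.7 × cos 15.20° = 11.29 ft.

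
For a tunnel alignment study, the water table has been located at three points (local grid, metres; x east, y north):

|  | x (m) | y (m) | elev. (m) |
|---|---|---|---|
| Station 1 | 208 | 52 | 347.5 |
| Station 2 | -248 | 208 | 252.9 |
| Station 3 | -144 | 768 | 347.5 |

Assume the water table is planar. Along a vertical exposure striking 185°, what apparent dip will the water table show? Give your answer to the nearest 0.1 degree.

Let the plane be z = a·x + b·y + c.
Station 2−Station 1: −456a + 156b = −94.6;  Station 3−Station 1: −352a + 716b = 0.
Solving gives a = 0.24940, b = 0.12261.
Unit vector along 185° is (sin 185°, cos 185°) = (-0.0872, -0.9962).
Slope in that direction = a·(-0.0872) + b·(-0.9962) = −0.14388.
Apparent dip = arctan|0.14388| = 8.2° (true dip is 15.5°, so apparent ≤ true as expected).

8.2°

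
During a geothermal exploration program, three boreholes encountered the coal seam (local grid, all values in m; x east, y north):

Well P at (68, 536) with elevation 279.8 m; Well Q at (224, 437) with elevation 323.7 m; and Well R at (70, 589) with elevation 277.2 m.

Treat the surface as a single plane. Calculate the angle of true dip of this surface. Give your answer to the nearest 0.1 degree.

Two edge vectors: Well P→Well Q = (156, -99, 43.9), Well P→Well R = (2, 53, -2.6).
Normal n = (Well P→Well Q) × (Well P→Well R) = (-2069.3, 493.4, 8466).
So ∂z/∂x = −n_x/n_z = 0.24442 and ∂z/∂y = −n_y/n_z = −0.05828.
Gradient magnitude |∇z| = √(a² + b²) = √(0.05974 + 0.00340) = 0.25128.
True dip = arctan(0.25128) = 14.1°, dipping toward WNW (azimuth ≈ 283°).

14.1°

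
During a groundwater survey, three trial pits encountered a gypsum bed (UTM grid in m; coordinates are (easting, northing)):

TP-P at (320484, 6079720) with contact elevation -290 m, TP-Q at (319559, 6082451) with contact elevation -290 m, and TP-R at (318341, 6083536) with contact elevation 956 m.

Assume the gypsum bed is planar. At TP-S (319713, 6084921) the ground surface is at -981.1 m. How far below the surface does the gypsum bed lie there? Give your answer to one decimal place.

760.1 m

Let the plane be z = a·E + b·N + c.
TP-Q−TP-P: −925a + 2731b = 0;  TP-R−TP-P: −2143a + 3816b = 1246.
Solving gives a = −1.465009538, b = −0.496204256.
Then c = -290 − a·320484 − b·6079720 = 3486005.06.
At (319713, 6084921): z_contact = −468382.59 − 3019363.70 + 3486005.06 = -1741.24 m.
Depth below ground = -981.1 − (-1741.24) = 760.1 m.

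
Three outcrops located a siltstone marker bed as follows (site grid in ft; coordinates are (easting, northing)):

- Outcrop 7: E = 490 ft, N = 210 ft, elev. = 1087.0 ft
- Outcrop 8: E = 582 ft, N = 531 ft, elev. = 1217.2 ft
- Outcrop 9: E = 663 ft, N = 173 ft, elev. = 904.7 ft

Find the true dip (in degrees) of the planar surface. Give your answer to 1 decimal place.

48.5°

Let the plane be z = a·E + b·N + c.
Outcrop 8−Outcrop 7: 92a + 321b = 130.2;  Outcrop 9−Outcrop 7: 173a − 37b = −182.3.
Solving gives a = −0.91116, b = 0.66675.
Gradient magnitude |∇z| = √(a² + b²) = √(0.83021 + 0.44455) = 1.12905.
True dip = arctan(1.12905) = 48.5°, dipping toward SE (azimuth ≈ 126°).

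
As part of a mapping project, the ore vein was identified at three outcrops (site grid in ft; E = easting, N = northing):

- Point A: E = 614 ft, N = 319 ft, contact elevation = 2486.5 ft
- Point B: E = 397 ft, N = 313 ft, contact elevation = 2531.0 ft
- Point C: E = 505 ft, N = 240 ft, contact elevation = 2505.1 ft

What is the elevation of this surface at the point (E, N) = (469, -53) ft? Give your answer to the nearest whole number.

Let the plane be z = a·E + b·N + c.
Point B−Point A: −217a − 6b = 44.5;  Point C−Point A: −109a − 79b = 18.6.
Solving gives a = −0.20643, b = 0.04938.
Then c = 2486.5 − a·614 − b·319 = 2597.50.
At (469, -53): z = −96.8 − 2.6 + 2597.50 = 2498.1 ft.

2498 ft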